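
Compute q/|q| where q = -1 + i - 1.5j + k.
-0.4364 + 0.4364i - 0.6547j + 0.4364k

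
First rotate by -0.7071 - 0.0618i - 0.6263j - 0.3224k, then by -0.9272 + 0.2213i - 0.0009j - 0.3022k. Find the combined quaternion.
0.5713 - 0.2882i + 0.6714j + 0.374k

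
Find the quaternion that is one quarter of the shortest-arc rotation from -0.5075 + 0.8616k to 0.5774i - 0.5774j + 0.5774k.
-0.4146 + 0.1727i - 0.1727j + 0.8766k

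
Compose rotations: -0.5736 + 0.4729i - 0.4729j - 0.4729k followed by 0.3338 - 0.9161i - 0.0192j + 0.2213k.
0.3373 + 0.7971i - 0.4754j + 0.1575k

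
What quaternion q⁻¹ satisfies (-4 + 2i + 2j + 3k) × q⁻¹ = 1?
-0.1212 - 0.0606i - 0.0606j - 0.0909k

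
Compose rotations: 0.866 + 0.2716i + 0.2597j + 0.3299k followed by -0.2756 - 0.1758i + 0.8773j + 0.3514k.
-0.5347 - 0.0289i + 0.8416j - 0.0705k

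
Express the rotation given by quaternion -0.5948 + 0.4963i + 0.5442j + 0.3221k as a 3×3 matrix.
[[0.2002, 0.9233, -0.3277], [0.157, 0.2999, 0.941], [0.9671, -0.2398, -0.0849]]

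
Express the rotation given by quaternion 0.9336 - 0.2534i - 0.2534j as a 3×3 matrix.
[[0.8716, 0.1284, -0.4731], [0.1284, 0.8716, 0.4731], [0.4731, -0.4731, 0.7432]]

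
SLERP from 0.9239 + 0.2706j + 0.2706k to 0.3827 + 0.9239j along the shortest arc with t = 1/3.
0.8141 + 0.5467j + 0.1959k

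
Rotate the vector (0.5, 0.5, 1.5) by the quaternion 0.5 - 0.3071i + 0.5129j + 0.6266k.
(-0.434, 1.594, 0.147)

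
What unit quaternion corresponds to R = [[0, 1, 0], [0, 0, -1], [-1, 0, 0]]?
-0.5 - 0.5i - 0.5j + 0.5k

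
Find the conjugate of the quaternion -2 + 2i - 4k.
-2 - 2i + 4k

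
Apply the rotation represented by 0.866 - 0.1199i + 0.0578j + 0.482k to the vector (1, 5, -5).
(-3.637, 2.037, -5.798)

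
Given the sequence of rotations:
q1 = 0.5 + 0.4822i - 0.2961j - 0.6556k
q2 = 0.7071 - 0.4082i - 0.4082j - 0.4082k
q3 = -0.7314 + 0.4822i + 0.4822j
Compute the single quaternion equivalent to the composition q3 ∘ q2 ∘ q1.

q2 · q1 = 0.1619 + 0.2836i - 0.8779j - 0.35k
q3 · q2 · q1 = 0.1682 - 0.2981i + 0.8889j - 0.3041k
0.1682 - 0.2981i + 0.8889j - 0.3041k


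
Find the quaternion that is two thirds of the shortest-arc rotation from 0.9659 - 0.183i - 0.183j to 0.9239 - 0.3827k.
0.9614 - 0.063i - 0.063j - 0.2604k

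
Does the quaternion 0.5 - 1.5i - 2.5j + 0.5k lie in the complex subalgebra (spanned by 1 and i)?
No. The quaternion 0.5 - 1.5i - 2.5j + 0.5k has j-coefficient y = -2.5 and k-coefficient z = 0.5, not both zero, so it does not lie in the complex subalgebra spanned by 1 and i.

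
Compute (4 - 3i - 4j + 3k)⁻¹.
0.08 + 0.06i + 0.08j - 0.06k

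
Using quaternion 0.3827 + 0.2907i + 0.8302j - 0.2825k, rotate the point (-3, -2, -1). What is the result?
(-0.255, -1.451, 3.44)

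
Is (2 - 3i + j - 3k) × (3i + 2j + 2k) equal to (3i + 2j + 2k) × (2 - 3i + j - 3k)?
No: pq = 13 + 14i + j - 5k ≠ 13 - 2i + 7j + 13k = qp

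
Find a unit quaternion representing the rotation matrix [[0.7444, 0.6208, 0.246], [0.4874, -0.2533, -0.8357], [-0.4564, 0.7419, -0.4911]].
0.5 + 0.7888i + 0.3512j - 0.0667k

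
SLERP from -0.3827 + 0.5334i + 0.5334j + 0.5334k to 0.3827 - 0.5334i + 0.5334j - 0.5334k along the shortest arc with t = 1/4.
-0.4347 + 0.6058i + 0.2776j + 0.6058k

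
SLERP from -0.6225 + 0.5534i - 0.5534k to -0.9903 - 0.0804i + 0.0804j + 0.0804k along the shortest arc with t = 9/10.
-0.9971 - 0.0089i + 0.0749j + 0.0089k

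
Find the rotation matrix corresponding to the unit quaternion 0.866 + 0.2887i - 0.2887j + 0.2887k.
[[0.6666, -0.6667, -0.3333], [0.3333, 0.6666, -0.6667], [0.6667, 0.3333, 0.6666]]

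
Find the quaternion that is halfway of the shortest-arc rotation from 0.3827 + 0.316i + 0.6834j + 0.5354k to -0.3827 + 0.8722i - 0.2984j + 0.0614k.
0.5302 - 0.3853i + 0.6801j + 0.3284k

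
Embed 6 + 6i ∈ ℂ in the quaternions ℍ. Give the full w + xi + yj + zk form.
6 + 6i + 0j + 0k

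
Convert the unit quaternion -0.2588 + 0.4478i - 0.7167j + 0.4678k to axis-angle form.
axis = (0.4636, -0.742, 0.4843), θ = 7π/6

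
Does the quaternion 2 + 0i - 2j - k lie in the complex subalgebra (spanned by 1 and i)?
No. The quaternion 2 - 2j - k has j-coefficient y = -2 and k-coefficient z = -1, not both zero, so it does not lie in the complex subalgebra spanned by 1 and i.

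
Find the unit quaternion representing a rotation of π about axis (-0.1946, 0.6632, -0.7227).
-0.1946i + 0.6632j - 0.7227k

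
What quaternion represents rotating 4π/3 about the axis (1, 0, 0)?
-0.5 + 0.866i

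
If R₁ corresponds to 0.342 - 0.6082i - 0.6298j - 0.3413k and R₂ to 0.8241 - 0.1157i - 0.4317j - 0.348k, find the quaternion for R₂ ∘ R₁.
-0.1792 - 0.6126i - 0.4945j - 0.59k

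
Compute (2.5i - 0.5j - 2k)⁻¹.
-0.2381i + 0.0476j + 0.1905k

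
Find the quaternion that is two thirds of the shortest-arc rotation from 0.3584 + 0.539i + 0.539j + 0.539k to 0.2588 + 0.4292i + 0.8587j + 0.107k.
0.3031 + 0.4833i + 0.7784j + 0.262k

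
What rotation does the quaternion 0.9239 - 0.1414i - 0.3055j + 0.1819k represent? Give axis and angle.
axis = (-0.3695, -0.7984, 0.4754), θ = π/4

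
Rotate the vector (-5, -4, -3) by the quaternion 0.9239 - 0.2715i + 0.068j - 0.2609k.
(-6.856, -1.669, -0.461)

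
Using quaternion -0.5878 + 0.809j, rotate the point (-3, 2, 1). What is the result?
(-0.024, 2, -3.162)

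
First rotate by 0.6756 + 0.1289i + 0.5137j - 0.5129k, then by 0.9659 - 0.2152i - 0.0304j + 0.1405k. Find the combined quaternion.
0.768 - 0.0775i + 0.3834j - 0.5071k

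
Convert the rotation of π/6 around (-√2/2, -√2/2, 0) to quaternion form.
0.9659 - 0.183i - 0.183j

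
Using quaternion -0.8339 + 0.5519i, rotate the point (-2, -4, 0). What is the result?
(-2, -1.563, 3.682)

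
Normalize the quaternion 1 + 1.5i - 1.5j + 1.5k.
0.3592 + 0.5388i - 0.5388j + 0.5388k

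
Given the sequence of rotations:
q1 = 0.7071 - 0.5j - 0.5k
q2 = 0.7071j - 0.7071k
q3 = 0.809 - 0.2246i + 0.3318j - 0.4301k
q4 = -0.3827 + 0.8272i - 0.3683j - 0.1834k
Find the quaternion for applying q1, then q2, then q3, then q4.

q2 · q1 = -0.7071i + 0.5j - 0.5k
q3 · q2 · q1 = -0.5398 - 0.5229i + 0.5963j - 0.2822k
q4 · q3 · q2 · q1 = 0.807 - 0.0331i + 0.2999j + 0.5077k
0.807 - 0.0331i + 0.2999j + 0.5077k


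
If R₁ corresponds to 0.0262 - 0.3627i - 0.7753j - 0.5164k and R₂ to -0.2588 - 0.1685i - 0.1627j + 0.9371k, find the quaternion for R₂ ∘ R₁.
0.2899 + 0.9i - 0.2305j + 0.2298k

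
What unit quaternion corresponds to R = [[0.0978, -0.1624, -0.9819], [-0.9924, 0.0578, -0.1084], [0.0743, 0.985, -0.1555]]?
0.5 + 0.5467i - 0.5281j - 0.415k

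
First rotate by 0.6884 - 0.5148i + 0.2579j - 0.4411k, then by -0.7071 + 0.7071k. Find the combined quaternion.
-0.1749 + 0.1817i - 0.5464j + 0.7987k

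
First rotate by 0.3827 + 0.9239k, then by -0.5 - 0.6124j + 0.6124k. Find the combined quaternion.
-0.7571 - 0.5658i - 0.2344j - 0.2276k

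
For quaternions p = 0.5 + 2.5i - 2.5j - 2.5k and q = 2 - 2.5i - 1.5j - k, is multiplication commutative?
No: pq = 1 + 2.5i + 3j - 15.5k ≠ 1 + 5i - 14.5j + 4.5k = qp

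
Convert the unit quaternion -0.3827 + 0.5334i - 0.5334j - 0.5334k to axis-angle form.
axis = (√3/3, -√3/3, -√3/3), θ = 5π/4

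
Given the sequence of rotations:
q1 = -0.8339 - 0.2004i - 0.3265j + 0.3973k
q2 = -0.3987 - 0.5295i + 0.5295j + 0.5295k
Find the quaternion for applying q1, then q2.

q2 · q1 = 0.1889 + 0.9047i - 0.2071j - 0.321k
0.1889 + 0.9047i - 0.2071j - 0.321k


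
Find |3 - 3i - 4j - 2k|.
√38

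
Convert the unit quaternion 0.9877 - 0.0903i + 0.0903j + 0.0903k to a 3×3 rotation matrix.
[[0.9674, -0.1947, 0.1621], [0.1621, 0.9674, 0.1947], [-0.1947, -0.1621, 0.9674]]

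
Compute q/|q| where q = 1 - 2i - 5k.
0.1826 - 0.3651i - 0.9129k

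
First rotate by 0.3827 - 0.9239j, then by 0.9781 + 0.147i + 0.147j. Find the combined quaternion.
0.5101 + 0.0563i - 0.8474j - 0.1358k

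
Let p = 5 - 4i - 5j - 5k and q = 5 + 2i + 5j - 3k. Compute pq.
43 + 30i - 22j - 50k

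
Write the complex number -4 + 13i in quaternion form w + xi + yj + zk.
-4 + 13i + 0j + 0k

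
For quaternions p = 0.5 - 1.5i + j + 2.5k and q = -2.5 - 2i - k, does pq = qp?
No: pq = -1.75 + 1.75i - 9j - 4.75k ≠ -1.75 + 3.75i + 4j - 8.75k = qp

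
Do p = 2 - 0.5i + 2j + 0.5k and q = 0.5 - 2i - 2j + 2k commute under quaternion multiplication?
No: pq = 3 + 0.75i - 3j + 9.25k ≠ 3 - 9.25i - 3j - 0.75k = qp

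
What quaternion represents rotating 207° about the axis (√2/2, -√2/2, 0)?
-0.2334 + 0.6876i - 0.6876j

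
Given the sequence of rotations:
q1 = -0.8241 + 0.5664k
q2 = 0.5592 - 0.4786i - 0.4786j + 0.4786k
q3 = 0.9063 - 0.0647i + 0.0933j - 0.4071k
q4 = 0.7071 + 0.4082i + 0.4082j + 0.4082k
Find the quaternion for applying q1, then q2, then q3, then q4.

q2 · q1 = -0.7319 + 0.1233i + 0.6655j - 0.0777k
q3 · q2 · q1 = -0.7491 + 0.4228i + 0.4796j + 0.173k
q4 · q3 · q2 · q1 = -0.9687 - 0.132i + 0.1353j - 0.1603k
-0.9687 - 0.132i + 0.1353j - 0.1603k


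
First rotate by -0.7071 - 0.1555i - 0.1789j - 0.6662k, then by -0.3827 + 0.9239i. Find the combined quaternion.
0.4143 - 0.5938i + 0.684j + 0.0897k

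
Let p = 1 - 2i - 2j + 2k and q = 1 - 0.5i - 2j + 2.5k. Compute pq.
-9 - 3.5i + 7.5k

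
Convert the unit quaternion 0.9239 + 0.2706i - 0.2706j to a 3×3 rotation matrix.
[[0.8536, -0.1464, -0.5], [-0.1464, 0.8536, -0.5], [0.5, 0.5, 0.7071]]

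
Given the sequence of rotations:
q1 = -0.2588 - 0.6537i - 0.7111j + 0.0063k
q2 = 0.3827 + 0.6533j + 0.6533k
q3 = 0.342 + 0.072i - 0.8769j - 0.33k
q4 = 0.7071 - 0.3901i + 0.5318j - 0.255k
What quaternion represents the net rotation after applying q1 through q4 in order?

q2 · q1 = 0.3614 + 0.2185i - 0.8683j + 0.2604k
q3 · q2 · q1 = -0.5676 - 0.4141i - 0.7047j + 0.0989k
q4 · q3 · q2 · q1 = -0.1629 - 0.1985i - 0.656j + 0.7098k
-0.1629 - 0.1985i - 0.656j + 0.7098k


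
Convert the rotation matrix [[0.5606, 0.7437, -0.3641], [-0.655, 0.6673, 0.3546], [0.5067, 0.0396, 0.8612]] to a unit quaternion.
0.8788 - 0.0896i - 0.2477j - 0.3979k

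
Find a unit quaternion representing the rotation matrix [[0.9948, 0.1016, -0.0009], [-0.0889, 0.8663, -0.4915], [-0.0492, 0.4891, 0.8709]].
0.9659 + 0.2538i + 0.0125j - 0.0493k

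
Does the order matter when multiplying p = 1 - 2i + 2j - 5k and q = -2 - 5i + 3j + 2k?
Yes: pq = -8 + 18i + 28j + 16k ≠ -8 - 20i - 30j + 8k = qp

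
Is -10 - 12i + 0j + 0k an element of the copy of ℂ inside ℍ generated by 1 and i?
Yes. The quaternion -10 - 12i has j- and k-coefficients y = z = 0, so it lies in the complex subalgebra spanned by 1 and i.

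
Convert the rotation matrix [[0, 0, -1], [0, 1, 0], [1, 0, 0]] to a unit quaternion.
0.7071 - 0.7071j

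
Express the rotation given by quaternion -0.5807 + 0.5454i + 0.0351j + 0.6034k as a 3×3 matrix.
[[0.2694, 0.7391, 0.6174], [-0.6625, -0.3231, 0.6758], [0.699, -0.5911, 0.4026]]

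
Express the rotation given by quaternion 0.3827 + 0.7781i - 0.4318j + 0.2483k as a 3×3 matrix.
[[0.5038, -0.862, 0.0559], [-0.4819, -0.3342, -0.81], [0.7169, 0.3811, -0.5838]]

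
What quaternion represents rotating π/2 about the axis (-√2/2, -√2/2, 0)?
0.7071 - 0.5i - 0.5j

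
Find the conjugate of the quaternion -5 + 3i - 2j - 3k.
-5 - 3i + 2j + 3k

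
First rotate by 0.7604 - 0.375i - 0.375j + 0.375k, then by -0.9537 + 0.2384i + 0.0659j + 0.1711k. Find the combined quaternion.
-0.6752 + 0.6278i + 0.2542j - 0.2922k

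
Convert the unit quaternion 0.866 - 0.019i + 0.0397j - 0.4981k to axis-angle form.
axis = (-0.038, 0.0794, -0.9961), θ = π/3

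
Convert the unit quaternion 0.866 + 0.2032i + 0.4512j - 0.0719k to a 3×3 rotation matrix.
[[0.5825, 0.3079, 0.7523], [0.0588, 0.9071, -0.4168], [-0.8107, 0.2871, 0.5103]]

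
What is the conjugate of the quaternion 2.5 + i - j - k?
2.5 - i + j + k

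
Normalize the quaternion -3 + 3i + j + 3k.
-0.5669 + 0.5669i + 0.189j + 0.5669k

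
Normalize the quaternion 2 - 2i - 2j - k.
0.5547 - 0.5547i - 0.5547j - 0.2774k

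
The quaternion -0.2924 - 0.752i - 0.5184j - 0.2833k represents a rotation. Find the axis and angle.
axis = (-0.7864, -0.5421, -0.2962), θ = 214°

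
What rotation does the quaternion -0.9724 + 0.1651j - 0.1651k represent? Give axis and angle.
axis = (0, √2/2, -√2/2), θ = 333°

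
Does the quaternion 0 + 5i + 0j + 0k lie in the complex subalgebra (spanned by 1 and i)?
Yes. The quaternion 5i has j- and k-coefficients y = z = 0, so it lies in the complex subalgebra spanned by 1 and i.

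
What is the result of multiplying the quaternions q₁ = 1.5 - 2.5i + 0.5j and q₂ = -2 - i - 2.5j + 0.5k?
-4.25 + 3.75i - 3.5j + 7.5k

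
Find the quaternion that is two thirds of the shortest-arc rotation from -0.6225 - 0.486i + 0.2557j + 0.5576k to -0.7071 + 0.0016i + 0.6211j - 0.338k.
-0.7922 - 0.1978i + 0.5766j - 0.0284k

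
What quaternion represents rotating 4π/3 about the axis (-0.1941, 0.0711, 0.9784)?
-0.5 - 0.1681i + 0.0616j + 0.8473k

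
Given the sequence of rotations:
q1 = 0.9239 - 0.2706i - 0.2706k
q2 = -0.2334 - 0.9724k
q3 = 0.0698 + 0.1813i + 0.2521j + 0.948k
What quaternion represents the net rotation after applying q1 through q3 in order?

q2 · q1 = -0.4788 + 0.0632i + 0.2631j - 0.8352k
q3 · q2 · q1 = 0.6806 - 0.5424i + 0.109j - 0.4804k
0.6806 - 0.5424i + 0.109j - 0.4804k


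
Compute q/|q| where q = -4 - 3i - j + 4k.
-0.6172 - 0.4629i - 0.1543j + 0.6172k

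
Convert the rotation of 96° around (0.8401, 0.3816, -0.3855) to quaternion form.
0.6691 + 0.6243i + 0.2836j - 0.2865k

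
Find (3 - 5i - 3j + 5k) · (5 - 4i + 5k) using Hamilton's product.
-30 - 52i - 10j + 28k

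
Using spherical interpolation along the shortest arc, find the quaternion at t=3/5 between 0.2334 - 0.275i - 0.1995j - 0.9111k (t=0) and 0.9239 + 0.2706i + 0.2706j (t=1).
0.8517 + 0.0567i + 0.0991j - 0.5114k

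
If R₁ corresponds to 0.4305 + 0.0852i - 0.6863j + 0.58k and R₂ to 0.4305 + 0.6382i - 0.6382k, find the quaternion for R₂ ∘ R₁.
0.5011 - 0.1266i - 0.72j - 0.4631k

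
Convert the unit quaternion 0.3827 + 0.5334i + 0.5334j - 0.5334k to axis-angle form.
axis = (√3/3, √3/3, -√3/3), θ = 3π/4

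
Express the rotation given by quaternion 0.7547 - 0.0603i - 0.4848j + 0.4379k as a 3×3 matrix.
[[0.1464, -0.6025, -0.7846], [0.7194, 0.6092, -0.3336], [0.6789, -0.5156, 0.5227]]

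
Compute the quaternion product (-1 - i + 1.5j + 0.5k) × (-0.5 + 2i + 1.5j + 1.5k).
-0.5 + 0.25j - 6.25k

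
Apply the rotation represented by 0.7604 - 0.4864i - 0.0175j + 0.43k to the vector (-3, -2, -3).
(0.72, -4.501, 1.106)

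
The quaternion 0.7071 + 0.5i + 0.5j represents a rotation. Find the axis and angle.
axis = (√2/2, √2/2, 0), θ = π/2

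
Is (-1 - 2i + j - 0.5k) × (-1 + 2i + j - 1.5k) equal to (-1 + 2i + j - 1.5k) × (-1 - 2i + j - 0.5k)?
No: pq = 3.25 - i - 6j - 2k ≠ 3.25 + i + 2j + 6k = qp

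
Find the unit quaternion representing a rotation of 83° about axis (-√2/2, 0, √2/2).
0.749 - 0.4685i + 0.4685k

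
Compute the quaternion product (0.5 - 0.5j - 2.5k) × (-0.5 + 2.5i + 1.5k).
3.5 + 0.5i - 6j + 3.25k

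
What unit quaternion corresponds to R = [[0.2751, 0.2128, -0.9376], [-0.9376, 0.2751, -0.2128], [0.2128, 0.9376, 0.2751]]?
0.6755 + 0.4257i - 0.4257j - 0.4257k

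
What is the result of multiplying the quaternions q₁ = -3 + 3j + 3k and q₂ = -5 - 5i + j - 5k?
27 - 3i - 33j + 15k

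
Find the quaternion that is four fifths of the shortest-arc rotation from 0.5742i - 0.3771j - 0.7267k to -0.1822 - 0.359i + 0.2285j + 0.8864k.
0.1469 + 0.4067i - 0.2612j - 0.863k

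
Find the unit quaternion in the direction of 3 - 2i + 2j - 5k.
0.4629 - 0.3086i + 0.3086j - 0.7715k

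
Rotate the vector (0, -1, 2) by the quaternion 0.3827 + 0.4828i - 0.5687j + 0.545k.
(1.148, -1.919, 0.024)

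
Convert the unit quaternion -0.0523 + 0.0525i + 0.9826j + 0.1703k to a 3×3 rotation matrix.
[[-0.989, 0.121, -0.0849], [0.0854, 0.9365, 0.3402], [0.1207, 0.3292, -0.9365]]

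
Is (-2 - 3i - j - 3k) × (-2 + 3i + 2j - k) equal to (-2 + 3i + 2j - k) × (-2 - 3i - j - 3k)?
No: pq = 12 + 7i - 14j + 5k ≠ 12 - 7i + 10j + 11k = qp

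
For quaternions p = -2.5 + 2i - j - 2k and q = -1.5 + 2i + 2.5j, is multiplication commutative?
No: pq = 2.25 - 3i - 8.75j + 10k ≠ 2.25 - 13i - 0.75j - 4k = qp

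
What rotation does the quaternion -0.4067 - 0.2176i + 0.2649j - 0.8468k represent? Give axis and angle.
axis = (-0.2382, 0.29, -0.9269), θ = 228°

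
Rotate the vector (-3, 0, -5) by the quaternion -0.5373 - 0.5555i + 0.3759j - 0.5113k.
(-1.404, 4.511, -3.417)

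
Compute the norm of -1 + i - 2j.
√6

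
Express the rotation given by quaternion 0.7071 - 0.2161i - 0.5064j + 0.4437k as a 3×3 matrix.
[[0.0934, -0.4086, -0.9079], [0.8463, 0.5129, -0.1438], [0.5244, -0.755, 0.3937]]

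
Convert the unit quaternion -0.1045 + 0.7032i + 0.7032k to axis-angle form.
axis = (√2/2, 0, √2/2), θ = 192°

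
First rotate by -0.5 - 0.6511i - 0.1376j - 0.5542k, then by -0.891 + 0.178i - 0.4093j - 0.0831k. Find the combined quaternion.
0.459 + 0.7065i + 0.48j + 0.2444k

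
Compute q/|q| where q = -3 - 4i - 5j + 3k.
-0.3906 - 0.5208i - 0.6509j + 0.3906k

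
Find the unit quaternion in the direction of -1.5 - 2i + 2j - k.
-0.4472 - 0.5963i + 0.5963j - 0.2981k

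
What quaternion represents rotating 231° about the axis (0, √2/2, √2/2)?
-0.4305 + 0.6382j + 0.6382k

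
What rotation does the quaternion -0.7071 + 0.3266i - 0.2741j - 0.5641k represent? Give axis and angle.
axis = (0.4619, -0.3876, -0.7978), θ = 3π/2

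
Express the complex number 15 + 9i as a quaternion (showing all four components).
15 + 9i + 0j + 0k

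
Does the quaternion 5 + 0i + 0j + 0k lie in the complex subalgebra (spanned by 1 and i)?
Yes. The quaternion 5 has j- and k-coefficients y = z = 0, so it lies in the complex subalgebra spanned by 1 and i.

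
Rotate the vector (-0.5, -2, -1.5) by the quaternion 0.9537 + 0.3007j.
(-1.27, -2, -0.942)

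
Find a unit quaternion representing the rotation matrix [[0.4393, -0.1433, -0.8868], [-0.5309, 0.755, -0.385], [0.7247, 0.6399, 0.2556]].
0.7826 + 0.3274i - 0.5148j - 0.1238k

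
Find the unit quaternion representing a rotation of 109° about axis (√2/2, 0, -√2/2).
0.5807 + 0.5757i - 0.5757k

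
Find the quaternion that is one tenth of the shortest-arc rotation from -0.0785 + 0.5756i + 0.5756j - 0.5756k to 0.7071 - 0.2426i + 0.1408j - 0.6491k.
0.0204 + 0.5177i + 0.5695j - 0.6382k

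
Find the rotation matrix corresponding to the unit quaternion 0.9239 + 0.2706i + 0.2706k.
[[0.8536, -0.5, 0.1464], [0.5, 0.7071, -0.5], [0.1464, 0.5, 0.8536]]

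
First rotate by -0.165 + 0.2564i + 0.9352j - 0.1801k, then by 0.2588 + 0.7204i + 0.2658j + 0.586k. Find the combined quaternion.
-0.3705 - 0.6484i + 0.4782j + 0.4623k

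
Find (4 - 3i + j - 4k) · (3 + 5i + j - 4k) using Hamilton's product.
10 + 11i - 25j - 36k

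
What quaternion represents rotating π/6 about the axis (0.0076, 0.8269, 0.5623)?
0.9659 + 0.002i + 0.214j + 0.1455k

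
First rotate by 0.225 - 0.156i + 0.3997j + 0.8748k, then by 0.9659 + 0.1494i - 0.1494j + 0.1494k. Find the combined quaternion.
0.1697 - 0.3075i + 0.1985j + 0.915k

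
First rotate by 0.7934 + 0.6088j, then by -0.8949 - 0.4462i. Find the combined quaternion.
-0.71 - 0.354i - 0.5448j - 0.2716k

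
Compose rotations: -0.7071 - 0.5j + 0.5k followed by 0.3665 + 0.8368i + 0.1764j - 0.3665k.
0.0123 - 0.6868i - 0.7264j + 0.024k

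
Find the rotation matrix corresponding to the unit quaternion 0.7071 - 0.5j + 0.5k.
[[0, -0.7071, -0.7071], [0.7071, 0.5, -0.5], [0.7071, -0.5, 0.5]]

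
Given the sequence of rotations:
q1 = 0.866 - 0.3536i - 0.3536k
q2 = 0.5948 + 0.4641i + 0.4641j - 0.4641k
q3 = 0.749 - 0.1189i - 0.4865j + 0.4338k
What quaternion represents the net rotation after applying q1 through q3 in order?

q2 · q1 = 0.5151 + 0.0275i + 0.7301j - 0.4481k
q3 · q2 · q1 = 0.9387 - 0.1394i + 0.2549j - 0.1856k
0.9387 - 0.1394i + 0.2549j - 0.1856k


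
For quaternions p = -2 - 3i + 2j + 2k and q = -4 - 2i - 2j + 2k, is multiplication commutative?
No: pq = 2 + 24i - 2j - 2k ≠ 2 + 8i - 6j - 22k = qp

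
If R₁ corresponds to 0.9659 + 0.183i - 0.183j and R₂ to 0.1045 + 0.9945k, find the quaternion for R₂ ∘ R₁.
0.1009 + 0.2011i + 0.1629j + 0.9606k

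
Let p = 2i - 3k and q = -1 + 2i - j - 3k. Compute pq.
-13 - 5i + k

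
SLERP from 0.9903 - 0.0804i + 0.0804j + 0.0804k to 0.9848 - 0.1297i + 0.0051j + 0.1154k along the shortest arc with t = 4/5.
0.9866 - 0.1199i + 0.0202j + 0.1085k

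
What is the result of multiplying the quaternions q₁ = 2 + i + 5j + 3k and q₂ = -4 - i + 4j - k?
-24 - 23i - 14j - 5k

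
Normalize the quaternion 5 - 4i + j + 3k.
0.7001 - 0.5601i + 0.14j + 0.4201k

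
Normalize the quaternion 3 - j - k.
0.9045 - 0.3015j - 0.3015k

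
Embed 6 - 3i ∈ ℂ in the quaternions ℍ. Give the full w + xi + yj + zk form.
6 - 3i + 0j + 0k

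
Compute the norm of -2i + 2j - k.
3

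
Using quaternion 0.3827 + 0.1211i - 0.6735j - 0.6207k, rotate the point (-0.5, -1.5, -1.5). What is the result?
(0.87, -1.096, -1.671)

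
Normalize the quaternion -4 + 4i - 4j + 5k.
-0.4682 + 0.4682i - 0.4682j + 0.5852k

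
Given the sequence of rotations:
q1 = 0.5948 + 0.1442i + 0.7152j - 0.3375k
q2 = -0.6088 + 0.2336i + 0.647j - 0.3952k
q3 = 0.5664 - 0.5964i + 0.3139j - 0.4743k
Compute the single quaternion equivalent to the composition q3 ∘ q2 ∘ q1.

q2 · q1 = -0.9919 + 0.1154i - 0.0287j + 0.0442k
q3 · q2 · q1 = -0.463 + 0.6572i - 0.356j + 0.4764k
-0.463 + 0.6572i - 0.356j + 0.4764k


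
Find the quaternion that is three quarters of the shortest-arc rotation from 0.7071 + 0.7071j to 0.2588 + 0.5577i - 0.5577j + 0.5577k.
0.0155 - 0.4857i + 0.7266j - 0.4857k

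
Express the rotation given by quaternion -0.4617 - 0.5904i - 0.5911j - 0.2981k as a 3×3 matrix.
[[0.1235, 0.4227, 0.8978], [0.9732, 0.1251, -0.1928], [-0.1938, 0.8976, -0.3959]]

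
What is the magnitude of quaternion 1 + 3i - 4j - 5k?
√51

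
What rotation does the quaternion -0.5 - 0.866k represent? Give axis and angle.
axis = (0, 0, -1), θ = 4π/3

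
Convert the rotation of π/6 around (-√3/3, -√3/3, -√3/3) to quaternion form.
0.9659 - 0.1494i - 0.1494j - 0.1494k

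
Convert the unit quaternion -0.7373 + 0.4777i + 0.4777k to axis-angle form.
axis = (√2/2, 0, √2/2), θ = 275°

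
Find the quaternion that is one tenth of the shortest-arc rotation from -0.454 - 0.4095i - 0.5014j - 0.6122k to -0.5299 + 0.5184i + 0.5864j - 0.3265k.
-0.3648 - 0.4787i - 0.5789j - 0.5502k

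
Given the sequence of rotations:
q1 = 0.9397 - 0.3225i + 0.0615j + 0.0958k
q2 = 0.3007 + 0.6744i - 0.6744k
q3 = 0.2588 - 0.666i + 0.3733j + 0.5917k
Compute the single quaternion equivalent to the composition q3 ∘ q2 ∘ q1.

q2 · q1 = 0.5647 + 0.5782i + 0.1714j - 0.5635k
q3 · q2 · q1 = 0.8007 - 0.5382i + 0.222j - 0.1417k
0.8007 - 0.5382i + 0.222j - 0.1417k


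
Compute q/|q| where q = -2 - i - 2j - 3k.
-0.4714 - 0.2357i - 0.4714j - 0.7071k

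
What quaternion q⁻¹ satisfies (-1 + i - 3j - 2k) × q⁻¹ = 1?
-0.0667 - 0.0667i + 0.2j + 0.1333k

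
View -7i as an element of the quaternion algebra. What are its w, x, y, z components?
0 - 7i + 0j + 0k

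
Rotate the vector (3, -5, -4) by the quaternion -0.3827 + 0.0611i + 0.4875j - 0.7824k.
(2.473, 5.998, 2.812)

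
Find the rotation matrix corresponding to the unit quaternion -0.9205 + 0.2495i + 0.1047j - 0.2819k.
[[0.8191, -0.4667, -0.3334], [0.5712, 0.7166, 0.4003], [0.0521, -0.5184, 0.8536]]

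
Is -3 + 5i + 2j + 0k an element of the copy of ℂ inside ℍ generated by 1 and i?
No. The quaternion -3 + 5i + 2j has j-coefficient y = 2 and k-coefficient z = 0, not both zero, so it does not lie in the complex subalgebra spanned by 1 and i.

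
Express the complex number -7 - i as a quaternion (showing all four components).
-7 - i + 0j + 0k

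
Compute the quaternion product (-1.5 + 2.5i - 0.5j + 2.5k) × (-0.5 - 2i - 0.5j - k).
8 + 3.5i - 1.5j - 2k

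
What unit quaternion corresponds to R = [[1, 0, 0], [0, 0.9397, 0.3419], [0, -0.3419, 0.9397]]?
0.9848 - 0.1736i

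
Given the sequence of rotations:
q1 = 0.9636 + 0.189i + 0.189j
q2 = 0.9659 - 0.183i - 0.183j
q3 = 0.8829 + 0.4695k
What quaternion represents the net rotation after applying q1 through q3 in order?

q2 · q1 = 0.9999 + 0.0062i + 0.0062j
q3 · q2 · q1 = 0.8828 + 0.0026i + 0.0084j + 0.4695k
0.8828 + 0.0026i + 0.0084j + 0.4695k


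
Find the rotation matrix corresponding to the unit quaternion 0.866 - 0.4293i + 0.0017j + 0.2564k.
[[0.8685, -0.4455, -0.2172], [0.4426, 0.4999, 0.7444], [-0.2231, -0.7427, 0.6314]]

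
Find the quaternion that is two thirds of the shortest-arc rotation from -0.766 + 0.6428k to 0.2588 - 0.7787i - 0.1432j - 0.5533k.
-0.4859 + 0.5704i + 0.1049j + 0.6539k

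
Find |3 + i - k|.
√11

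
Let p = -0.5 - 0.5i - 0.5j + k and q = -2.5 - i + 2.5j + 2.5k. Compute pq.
-0.5 - 2i + 0.25j - 5.5k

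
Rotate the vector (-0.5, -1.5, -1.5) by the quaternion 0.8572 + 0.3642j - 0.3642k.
(-2.108, -0.392, -0.392)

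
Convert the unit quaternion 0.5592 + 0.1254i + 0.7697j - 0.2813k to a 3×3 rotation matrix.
[[-0.3431, 0.5076, 0.7903], [-0.1216, 0.8103, -0.5733], [-0.9314, -0.2928, -0.2163]]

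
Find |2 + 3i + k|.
√14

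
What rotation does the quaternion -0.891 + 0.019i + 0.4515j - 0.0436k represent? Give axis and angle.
axis = (0.0419, 0.9945, -0.096), θ = 306°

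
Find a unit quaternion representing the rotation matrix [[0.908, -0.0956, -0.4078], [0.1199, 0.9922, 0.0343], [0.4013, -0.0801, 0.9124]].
0.9763 - 0.0293i - 0.2072j + 0.0552k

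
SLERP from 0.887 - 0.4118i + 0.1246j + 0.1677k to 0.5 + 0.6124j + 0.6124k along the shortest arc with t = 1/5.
0.8608 - 0.3466i + 0.2448j + 0.2811k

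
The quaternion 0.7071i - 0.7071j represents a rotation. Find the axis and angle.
axis = (√2/2, -√2/2, 0), θ = π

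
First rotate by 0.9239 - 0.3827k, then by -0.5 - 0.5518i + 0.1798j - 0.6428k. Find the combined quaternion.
-0.7079 - 0.5786i - 0.0451j - 0.4025k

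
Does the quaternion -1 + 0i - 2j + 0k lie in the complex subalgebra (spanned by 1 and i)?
No. The quaternion -1 - 2j has j-coefficient y = -2 and k-coefficient z = 0, not both zero, so it does not lie in the complex subalgebra spanned by 1 and i.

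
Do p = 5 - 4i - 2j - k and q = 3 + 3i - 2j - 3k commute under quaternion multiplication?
No: pq = 20 + 7i - 31j - 4k ≠ 20 - i - j - 32k = qp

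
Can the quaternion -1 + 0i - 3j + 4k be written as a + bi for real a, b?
No. The quaternion -1 - 3j + 4k has j-coefficient y = -3 and k-coefficient z = 4, not both zero, so it does not lie in the complex subalgebra spanned by 1 and i.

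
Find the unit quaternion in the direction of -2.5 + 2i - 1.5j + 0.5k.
-0.7001 + 0.5601i - 0.4201j + 0.14k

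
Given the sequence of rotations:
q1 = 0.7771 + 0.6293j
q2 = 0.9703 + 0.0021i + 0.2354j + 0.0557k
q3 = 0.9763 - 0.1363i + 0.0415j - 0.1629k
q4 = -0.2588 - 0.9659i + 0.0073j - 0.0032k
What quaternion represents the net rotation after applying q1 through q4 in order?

q2 · q1 = 0.6059 - 0.0334i + 0.7935j + 0.0446k
q3 · q2 · q1 = 0.5613 + 0.0159i + 0.8114j - 0.1619k
q4 · q3 · q2 · q1 = -0.1363 - 0.5449i - 0.3623j - 0.7437k
-0.1363 - 0.5449i - 0.3623j - 0.7437k


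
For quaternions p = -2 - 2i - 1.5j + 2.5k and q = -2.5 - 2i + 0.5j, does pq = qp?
No: pq = 1.75 + 7.75i - 2.25j - 10.25k ≠ 1.75 + 10.25i + 7.75j - 2.25k = qp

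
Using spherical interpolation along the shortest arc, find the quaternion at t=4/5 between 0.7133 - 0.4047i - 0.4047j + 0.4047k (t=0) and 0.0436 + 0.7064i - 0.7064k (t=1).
0.1312 - 0.6977i - 0.0955j + 0.6977k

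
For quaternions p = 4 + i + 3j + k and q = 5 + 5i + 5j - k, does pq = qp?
No: pq = 1 + 17i + 41j - 9k ≠ 1 + 33i + 29j + 11k = qp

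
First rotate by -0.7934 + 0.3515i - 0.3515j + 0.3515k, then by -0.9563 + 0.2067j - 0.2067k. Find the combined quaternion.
0.904 - 0.3361i + 0.0995j - 0.2448k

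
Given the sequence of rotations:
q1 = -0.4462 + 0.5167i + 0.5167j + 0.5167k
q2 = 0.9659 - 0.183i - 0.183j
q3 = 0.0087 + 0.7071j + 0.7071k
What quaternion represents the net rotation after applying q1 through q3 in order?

q2 · q1 = -0.2419 + 0.4862i + 0.6753j + 0.4991k
q3 · q2 · q1 = -0.8325 - 0.1204i + 0.1786j - 0.5105k
-0.8325 - 0.1204i + 0.1786j - 0.5105k


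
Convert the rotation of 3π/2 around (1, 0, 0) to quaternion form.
-0.7071 + 0.7071i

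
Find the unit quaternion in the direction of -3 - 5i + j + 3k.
-0.4523 - 0.7538i + 0.1508j + 0.4523k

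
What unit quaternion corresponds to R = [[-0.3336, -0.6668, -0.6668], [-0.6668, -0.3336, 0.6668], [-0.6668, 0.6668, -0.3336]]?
-0.5774i + 0.5774j + 0.5774k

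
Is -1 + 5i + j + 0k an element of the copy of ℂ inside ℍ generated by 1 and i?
No. The quaternion -1 + 5i + j has j-coefficient y = 1 and k-coefficient z = 0, not both zero, so it does not lie in the complex subalgebra spanned by 1 and i.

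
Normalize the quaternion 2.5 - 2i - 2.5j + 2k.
0.5522 - 0.4417i - 0.5522j + 0.4417k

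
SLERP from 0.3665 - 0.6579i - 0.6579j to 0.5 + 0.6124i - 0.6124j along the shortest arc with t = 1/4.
0.4943 - 0.3655i - 0.7887j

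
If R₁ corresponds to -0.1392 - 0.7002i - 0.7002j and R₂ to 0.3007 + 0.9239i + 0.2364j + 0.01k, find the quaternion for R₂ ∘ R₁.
0.7706 - 0.3322i - 0.2505j - 0.4828k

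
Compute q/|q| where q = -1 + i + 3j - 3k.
-0.2236 + 0.2236i + 0.6708j - 0.6708k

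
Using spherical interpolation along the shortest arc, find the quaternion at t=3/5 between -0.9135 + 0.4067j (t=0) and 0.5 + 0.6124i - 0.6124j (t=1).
-0.7205 - 0.3933i + 0.5711j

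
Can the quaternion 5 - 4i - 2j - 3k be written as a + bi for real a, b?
No. The quaternion 5 - 4i - 2j - 3k has j-coefficient y = -2 and k-coefficient z = -3, not both zero, so it does not lie in the complex subalgebra spanned by 1 and i.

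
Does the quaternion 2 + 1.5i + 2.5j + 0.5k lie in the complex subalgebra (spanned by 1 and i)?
No. The quaternion 2 + 1.5i + 2.5j + 0.5k has j-coefficient y = 2.5 and k-coefficient z = 0.5, not both zero, so it does not lie in the complex subalgebra spanned by 1 and i.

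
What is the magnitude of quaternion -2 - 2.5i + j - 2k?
3.905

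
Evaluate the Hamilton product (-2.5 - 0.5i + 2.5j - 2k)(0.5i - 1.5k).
-2.75 - 5i - 1.75j + 2.5k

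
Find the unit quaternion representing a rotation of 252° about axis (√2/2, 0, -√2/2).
-0.5878 + 0.5721i - 0.5721k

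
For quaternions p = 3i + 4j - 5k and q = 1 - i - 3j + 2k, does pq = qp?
No: pq = 25 - 4i + 3j - 10k ≠ 25 + 10i + 5j = qp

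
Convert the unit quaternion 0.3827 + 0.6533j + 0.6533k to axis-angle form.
axis = (0, √2/2, √2/2), θ = 3π/4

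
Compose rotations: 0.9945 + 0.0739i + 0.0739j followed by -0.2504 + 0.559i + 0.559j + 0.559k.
-0.3316 + 0.4961i + 0.5787j + 0.5559k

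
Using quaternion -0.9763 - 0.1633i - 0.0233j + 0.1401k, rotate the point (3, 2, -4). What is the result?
(3.442, 2.319, -3.431)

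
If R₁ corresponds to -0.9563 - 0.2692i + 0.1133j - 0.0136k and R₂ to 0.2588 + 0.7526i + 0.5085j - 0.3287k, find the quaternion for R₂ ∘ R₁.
-0.107 - 0.7591i - 0.3582j + 0.533k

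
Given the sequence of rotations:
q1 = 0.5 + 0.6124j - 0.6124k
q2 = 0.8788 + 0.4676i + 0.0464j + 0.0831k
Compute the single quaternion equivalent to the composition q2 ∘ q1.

q2 · q1 = 0.4619 + 0.1545i + 0.8477j - 0.2103k
0.4619 + 0.1545i + 0.8477j - 0.2103k


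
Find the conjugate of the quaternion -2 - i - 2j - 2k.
-2 + i + 2j + 2k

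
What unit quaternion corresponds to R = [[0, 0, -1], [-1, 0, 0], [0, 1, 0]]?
-0.5 - 0.5i + 0.5j + 0.5k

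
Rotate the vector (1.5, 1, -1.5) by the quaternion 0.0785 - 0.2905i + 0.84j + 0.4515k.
(-1.592, -1.408, 0.992)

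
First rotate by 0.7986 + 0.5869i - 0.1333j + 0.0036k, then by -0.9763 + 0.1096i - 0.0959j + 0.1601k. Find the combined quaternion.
-0.8574 - 0.4645i + 0.1471j + 0.166k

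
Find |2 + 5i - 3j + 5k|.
√63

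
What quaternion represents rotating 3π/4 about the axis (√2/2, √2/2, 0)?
0.3827 + 0.6533i + 0.6533j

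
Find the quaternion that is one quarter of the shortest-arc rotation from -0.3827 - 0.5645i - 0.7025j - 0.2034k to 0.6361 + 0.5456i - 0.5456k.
-0.5112 - 0.6337i - 0.5806j - 0.0009k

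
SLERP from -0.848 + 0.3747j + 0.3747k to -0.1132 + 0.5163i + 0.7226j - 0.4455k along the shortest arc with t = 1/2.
-0.6205 + 0.3333i + 0.7084j - 0.0457k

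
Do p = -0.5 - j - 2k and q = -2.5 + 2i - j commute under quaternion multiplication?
No: pq = 0.25 - 3i - j + 7k ≠ 0.25 + i + 7j + 3k = qp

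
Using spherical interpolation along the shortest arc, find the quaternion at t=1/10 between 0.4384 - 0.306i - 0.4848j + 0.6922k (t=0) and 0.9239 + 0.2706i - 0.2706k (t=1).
0.5587 - 0.2578i - 0.4704j + 0.6325k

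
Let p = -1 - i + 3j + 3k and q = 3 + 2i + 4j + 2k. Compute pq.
-19 - 11i + 13j - 3k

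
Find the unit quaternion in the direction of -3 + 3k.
-0.7071 + 0.7071k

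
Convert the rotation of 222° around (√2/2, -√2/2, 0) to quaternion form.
-0.3584 + 0.6601i - 0.6601j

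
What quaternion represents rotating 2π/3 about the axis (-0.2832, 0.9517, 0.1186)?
0.5 - 0.2453i + 0.8242j + 0.1027k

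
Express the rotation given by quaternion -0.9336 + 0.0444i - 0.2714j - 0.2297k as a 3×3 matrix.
[[0.7472, -0.453, 0.4864], [0.4048, 0.8905, 0.2076], [-0.5272, 0.0418, 0.8487]]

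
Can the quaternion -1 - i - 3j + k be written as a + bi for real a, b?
No. The quaternion -1 - i - 3j + k has j-coefficient y = -3 and k-coefficient z = 1, not both zero, so it does not lie in the complex subalgebra spanned by 1 and i.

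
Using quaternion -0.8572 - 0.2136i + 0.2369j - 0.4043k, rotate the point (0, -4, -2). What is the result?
(3.644, -1.212, -2.292)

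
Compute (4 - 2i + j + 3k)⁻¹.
0.1333 + 0.0667i - 0.0333j - 0.1k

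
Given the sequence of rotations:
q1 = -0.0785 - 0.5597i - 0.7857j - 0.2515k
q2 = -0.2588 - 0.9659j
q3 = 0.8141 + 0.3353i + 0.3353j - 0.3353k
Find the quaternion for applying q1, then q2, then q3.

q2 · q1 = -0.7386 + 0.3878i + 0.2792j - 0.4755k
q3 · q2 · q1 = -0.9844 + 0.0022i + 0.009j - 0.1759k
-0.9844 + 0.0022i + 0.009j - 0.1759k


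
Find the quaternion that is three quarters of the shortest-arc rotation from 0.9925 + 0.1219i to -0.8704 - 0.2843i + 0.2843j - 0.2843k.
0.9191 + 0.248i - 0.2165j + 0.2165k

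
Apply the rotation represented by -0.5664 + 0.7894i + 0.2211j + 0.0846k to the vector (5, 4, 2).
(5.985, 2.087, -2.195)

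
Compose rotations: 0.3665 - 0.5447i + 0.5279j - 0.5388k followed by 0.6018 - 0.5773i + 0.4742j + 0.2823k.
-0.1921 - 0.9439i + 0.0267j - 0.2672k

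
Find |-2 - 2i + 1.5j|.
3.202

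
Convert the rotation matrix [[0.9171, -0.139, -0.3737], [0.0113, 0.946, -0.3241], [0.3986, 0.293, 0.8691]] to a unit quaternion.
0.9659 + 0.1597i - 0.1999j + 0.0389k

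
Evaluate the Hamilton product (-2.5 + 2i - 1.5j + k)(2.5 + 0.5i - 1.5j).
-9.5 + 5.25i + 0.5j + 0.25k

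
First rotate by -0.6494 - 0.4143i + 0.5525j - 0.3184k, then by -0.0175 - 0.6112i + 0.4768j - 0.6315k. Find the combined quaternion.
-0.7064 + 0.6013i - 0.2523j + 0.2755k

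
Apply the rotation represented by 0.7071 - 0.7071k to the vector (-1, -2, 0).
(-2, 1, 0)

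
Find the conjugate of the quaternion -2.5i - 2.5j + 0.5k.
2.5i + 2.5j - 0.5k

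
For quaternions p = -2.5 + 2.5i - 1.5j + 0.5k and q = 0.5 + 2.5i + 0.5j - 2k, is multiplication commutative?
No: pq = -5.75 - 2.25i + 4.25j + 10.25k ≠ -5.75 - 7.75i - 8.25j + 0.25k = qp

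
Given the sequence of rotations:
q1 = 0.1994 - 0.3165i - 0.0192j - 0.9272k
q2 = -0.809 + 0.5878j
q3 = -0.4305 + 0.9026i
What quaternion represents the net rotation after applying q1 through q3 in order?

q2 · q1 = -0.15 - 0.289i + 0.1327j + 0.9361k
q3 · q2 · q1 = 0.3254 - 0.011i - 0.9021j - 0.2832k
0.3254 - 0.011i - 0.9021j - 0.2832k


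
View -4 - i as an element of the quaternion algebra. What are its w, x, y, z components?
-4 - i + 0j + 0k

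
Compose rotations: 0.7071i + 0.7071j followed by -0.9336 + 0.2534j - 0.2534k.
-0.1792 - 0.481i - 0.8393j - 0.1792k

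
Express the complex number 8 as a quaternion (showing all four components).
8 + 0i + 0j + 0k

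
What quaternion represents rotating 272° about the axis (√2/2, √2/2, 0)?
-0.7193 + 0.4912i + 0.4912j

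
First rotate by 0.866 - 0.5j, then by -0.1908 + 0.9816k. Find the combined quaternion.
-0.1652 + 0.4908i + 0.0954j + 0.8501k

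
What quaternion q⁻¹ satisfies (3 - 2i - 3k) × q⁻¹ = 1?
0.1364 + 0.0909i + 0.1364k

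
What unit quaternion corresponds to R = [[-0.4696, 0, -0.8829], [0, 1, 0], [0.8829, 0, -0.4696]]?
0.515 - 0.8572j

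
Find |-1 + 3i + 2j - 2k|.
√18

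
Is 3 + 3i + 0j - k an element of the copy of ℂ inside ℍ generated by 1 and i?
No. The quaternion 3 + 3i - k has j-coefficient y = 0 and k-coefficient z = -1, not both zero, so it does not lie in the complex subalgebra spanned by 1 and i.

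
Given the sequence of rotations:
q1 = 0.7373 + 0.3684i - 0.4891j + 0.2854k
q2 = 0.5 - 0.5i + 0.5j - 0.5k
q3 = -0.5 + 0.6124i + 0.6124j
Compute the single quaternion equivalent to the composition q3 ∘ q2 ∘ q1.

q2 · q1 = 0.9401 - 0.2863i + 0.0826j - 0.1656k
q3 · q2 · q1 = -0.3453 + 0.6175i + 0.6358j + 0.3087k
-0.3453 + 0.6175i + 0.6358j + 0.3087k


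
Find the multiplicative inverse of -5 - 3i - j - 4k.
-0.098 + 0.0588i + 0.0196j + 0.0784k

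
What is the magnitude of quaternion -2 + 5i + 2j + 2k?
√37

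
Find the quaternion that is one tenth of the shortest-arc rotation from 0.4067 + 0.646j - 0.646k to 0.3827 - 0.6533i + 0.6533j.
0.4221 - 0.0763i + 0.6758j - 0.5995k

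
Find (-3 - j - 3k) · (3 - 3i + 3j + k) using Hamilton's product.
-3 + 17i - 3j - 15k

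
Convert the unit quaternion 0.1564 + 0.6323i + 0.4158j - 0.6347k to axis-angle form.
axis = (0.6402, 0.421, -0.6426), θ = 162°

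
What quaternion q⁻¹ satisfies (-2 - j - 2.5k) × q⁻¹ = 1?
-0.1778 + 0.0889j + 0.2222k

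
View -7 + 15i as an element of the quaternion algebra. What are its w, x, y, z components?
-7 + 15i + 0j + 0k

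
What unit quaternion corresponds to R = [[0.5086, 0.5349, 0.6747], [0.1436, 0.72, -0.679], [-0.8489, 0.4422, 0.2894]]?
0.7934 + 0.3533i + 0.4801j - 0.1233k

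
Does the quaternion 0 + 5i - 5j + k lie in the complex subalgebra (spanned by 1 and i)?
No. The quaternion 5i - 5j + k has j-coefficient y = -5 and k-coefficient z = 1, not both zero, so it does not lie in the complex subalgebra spanned by 1 and i.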